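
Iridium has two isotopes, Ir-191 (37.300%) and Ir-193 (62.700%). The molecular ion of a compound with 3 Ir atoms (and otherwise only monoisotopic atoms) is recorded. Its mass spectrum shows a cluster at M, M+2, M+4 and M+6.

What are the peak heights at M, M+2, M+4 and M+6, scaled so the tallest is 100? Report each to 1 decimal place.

Expanding (0.37300 + 0.62700)^3:
P(M) = 0.37300^3 = 0.051895
P(M+2) = 3 × 0.37300^2 × 0.62700^1 = 0.261702
P(M+4) = 3 × 0.37300^1 × 0.62700^2 = 0.439911
P(M+6) = 0.62700^3 = 0.246492
The M+4 peak is largest (0.439911); scaling to 100 gives 11.8 : 59.5 : 100.0 : 56.0.

11.8 : 59.5 : 100.0 : 56.0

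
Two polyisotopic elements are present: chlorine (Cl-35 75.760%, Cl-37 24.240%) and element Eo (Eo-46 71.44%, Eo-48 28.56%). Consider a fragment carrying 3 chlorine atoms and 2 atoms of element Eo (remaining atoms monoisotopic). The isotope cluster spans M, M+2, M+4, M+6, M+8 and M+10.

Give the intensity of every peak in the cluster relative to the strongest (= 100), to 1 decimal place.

Chlorine pattern (n=3): 0.4348304 : 0.41738208 : 0.13354464 : 0.01424288
Element Eo pattern (n=2): 0.51036736 : 0.40806528 : 0.08156736
Convolve the two distributions (both contribute in 2-u steps):
  M: 0.4348304×0.51036736 = 0.221923
  M+2: 0.4348304×0.40806528 + 0.41738208×0.51036736 = 0.390457
  M+4: 0.4348304×0.08156736 + 0.41738208×0.40806528 + 0.13354464×0.51036736 = 0.273944
  M+6: 0.41738208×0.08156736 + 0.13354464×0.40806528 + 0.01424288×0.51036736 = 0.095809
  M+8: 0.13354464×0.08156736 + 0.01424288×0.40806528 = 0.016705
  M+10: 0.01424288×0.08156736 = 0.001162
Scale to base peak (0.390457) = 100: 56.8 : 100.0 : 70.2 : 24.5 : 4.3 : 0.3

56.8 : 100.0 : 70.2 : 24.5 : 4.3 : 0.3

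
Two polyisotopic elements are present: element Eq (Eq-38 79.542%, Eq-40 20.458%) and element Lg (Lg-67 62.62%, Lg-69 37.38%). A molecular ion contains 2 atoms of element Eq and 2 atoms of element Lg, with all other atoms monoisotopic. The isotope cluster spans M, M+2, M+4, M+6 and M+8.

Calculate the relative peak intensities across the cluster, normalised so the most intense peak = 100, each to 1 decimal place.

58.5 : 100.0 : 60.7 : 15.4 : 1.4

Element Eq pattern (n=2): 0.63269298 : 0.32545405 : 0.04185298
Element Lg pattern (n=2): 0.39212644 : 0.46814712 : 0.13972644
Convolve the two distributions (both contribute in 2-u steps):
  M: 0.63269298×0.39212644 = 0.248096
  M+2: 0.63269298×0.46814712 + 0.32545405×0.39212644 = 0.423813
  M+4: 0.63269298×0.13972644 + 0.32545405×0.46814712 + 0.04185298×0.39212644 = 0.257176
  M+6: 0.32545405×0.13972644 + 0.04185298×0.46814712 = 0.065068
  M+8: 0.04185298×0.13972644 = 0.005848
Scale to base peak (0.423813) = 100: 58.5 : 100.0 : 60.7 : 15.4 : 1.4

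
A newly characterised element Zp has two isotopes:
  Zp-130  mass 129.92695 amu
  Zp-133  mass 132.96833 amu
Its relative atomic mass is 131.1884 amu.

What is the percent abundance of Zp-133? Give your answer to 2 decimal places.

41.48%

With x = fraction of Zp-130 (so Zp-133 is 1 − x):
129.92695·x + 132.96833·(1 − x) = 131.1884
(129.92695 − 132.96833)·x = 131.1884 − 132.96833
x = -1.77993 / -3.04138 = 0.58524 → 58.52% Zp-130, 41.48% Zp-133.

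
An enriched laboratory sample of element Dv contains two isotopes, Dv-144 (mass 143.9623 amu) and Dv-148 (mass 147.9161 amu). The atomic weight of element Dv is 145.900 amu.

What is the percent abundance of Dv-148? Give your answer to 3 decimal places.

With x = fraction of Dv-144 (so Dv-148 is 1 − x):
143.9623·x + 147.9161·(1 − x) = 145.900
(143.9623 − 147.9161)·x = 145.900 − 147.9161
x = -2.0161 / -3.9538 = 0.50991 → 50.991% Dv-144, 49.009% Dv-148.

49.009%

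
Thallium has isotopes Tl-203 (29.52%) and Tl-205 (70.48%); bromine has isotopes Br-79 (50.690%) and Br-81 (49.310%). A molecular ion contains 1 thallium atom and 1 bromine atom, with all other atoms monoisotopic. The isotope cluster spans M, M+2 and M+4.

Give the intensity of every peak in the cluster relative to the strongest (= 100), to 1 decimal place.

Thallium pattern (n=1): 0.2952 : 0.7048
Bromine pattern (n=1): 0.5069 : 0.4931
Convolve the two distributions (both contribute in 2-u steps):
  M: 0.2952×0.5069 = 0.149637
  M+2: 0.2952×0.4931 + 0.7048×0.5069 = 0.502826
  M+4: 0.7048×0.4931 = 0.347537
Scale to base peak (0.502826) = 100: 29.8 : 100.0 : 69.1

29.8 : 100.0 : 69.1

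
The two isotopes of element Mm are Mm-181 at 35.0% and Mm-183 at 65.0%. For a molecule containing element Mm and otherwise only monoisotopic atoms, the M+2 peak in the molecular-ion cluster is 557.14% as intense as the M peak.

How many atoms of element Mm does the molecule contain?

For n independent Mm atoms, I(M+2)/I(M) = n · (abundance Mm-183) / (abundance Mm-181) = n · 0.650/0.350.
n = 5.5714 × 0.350/0.650 = 3.00 ≈ 3

3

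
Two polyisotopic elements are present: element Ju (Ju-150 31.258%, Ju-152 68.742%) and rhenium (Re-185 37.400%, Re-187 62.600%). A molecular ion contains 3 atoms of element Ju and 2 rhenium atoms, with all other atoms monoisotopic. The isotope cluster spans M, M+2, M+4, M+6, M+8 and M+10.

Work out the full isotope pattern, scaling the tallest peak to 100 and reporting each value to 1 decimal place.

1.3 : 12.8 : 50.7 : 100.0 : 98.2 : 38.4

Element Ju pattern (n=3): 0.03054102 : 0.2014957 : 0.44312553 : 0.32483775
Rhenium pattern (n=2): 0.139876 : 0.468248 : 0.391876
Convolve the two distributions (both contribute in 2-u steps):
  M: 0.03054102×0.139876 = 0.004272
  M+2: 0.03054102×0.468248 + 0.2014957×0.139876 = 0.042485
  M+4: 0.03054102×0.391876 + 0.2014957×0.468248 + 0.44312553×0.139876 = 0.168301
  M+6: 0.2014957×0.391876 + 0.44312553×0.468248 + 0.32483775×0.139876 = 0.331891
  M+8: 0.44312553×0.391876 + 0.32483775×0.468248 = 0.325755
  M+10: 0.32483775×0.391876 = 0.127296
Scale to base peak (0.331891) = 100: 1.3 : 12.8 : 50.7 : 100.0 : 98.2 : 38.4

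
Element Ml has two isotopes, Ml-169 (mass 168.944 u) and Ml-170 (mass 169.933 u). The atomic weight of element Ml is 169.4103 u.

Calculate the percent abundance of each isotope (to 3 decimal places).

Writing the weighted mean with unknown fraction x of Ml-169:
168.944·x + 169.933·(1 − x) = 169.4103
(168.944 − 169.933)·x = 169.4103 − 169.933
x = -0.5227 / -0.989 = 0.52851 → 52.851% Ml-169, 47.149% Ml-170.

Ml-169: 52.851%, Ml-170: 47.149%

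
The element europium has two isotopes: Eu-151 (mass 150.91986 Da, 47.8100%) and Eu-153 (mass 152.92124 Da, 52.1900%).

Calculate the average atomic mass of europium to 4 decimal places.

151.9644 Da

Weight each isotope mass by its fractional abundance: 0.478100 × 150.91986 + 0.521900 × 152.92124
= 72.154785 + 79.809595 = 151.964380 Da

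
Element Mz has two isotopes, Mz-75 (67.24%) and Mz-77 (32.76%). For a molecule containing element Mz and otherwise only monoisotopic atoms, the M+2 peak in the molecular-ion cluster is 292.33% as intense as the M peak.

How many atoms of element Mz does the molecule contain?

The M+2/M ratio from n Mz atoms is n · q/p = n · 0.3276/0.6724.
n = 2.9233 × 0.6724/0.3276 = 6.00 ≈ 6

6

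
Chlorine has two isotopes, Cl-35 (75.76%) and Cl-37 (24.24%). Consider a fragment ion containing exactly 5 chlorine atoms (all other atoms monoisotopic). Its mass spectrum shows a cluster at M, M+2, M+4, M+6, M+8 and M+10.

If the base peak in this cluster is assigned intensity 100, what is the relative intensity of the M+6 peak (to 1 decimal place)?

Binomial terms of (0.7576 + 0.2424)^5: M 0.2496, M+2 0.3993, M+4 0.2555, M+6 0.0817, M+8 0.0131, M+10 0.0008 → M+2 is the base peak.
P(M+2) = C(5,1) × 0.7576^4 × 0.2424^1 = 5 × 0.32942751 × 0.2424 = 0.399266 (base)
P(M+6) = C(5,3) × 0.7576^2 × 0.2424^3 = 10 × 0.57395776 × 0.01424288 = 0.081748
Relative intensity = 0.081748 / 0.399266 × 100 = 20.5

20.5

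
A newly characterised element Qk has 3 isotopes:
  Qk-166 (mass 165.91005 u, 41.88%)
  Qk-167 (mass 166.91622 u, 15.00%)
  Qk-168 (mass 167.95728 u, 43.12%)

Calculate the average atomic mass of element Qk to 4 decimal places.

Weight each isotope mass by its fractional abundance: 0.4188 × 165.91005 + 0.1500 × 166.91622 + 0.4312 × 167.95728
= 69.483129 + 25.037433 + 72.423179 = 166.943741 u

166.9437 u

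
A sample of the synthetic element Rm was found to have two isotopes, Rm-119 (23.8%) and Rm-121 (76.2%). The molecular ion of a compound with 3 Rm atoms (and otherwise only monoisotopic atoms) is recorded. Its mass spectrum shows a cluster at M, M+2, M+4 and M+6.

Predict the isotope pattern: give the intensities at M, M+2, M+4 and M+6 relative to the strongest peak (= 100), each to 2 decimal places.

Each Rm atom is independently Rm-119 (p = 0.238) or Rm-121 (q = 0.762); the cluster is the binomial expansion (p + q)^3.
P(M) = 0.238^3 = 0.013481
P(M+2) = 3 × 0.238^2 × 0.762^1 = 0.129488
P(M+4) = 3 × 0.238^1 × 0.762^2 = 0.414580
P(M+6) = 0.762^3 = 0.442451
The M+6 peak is largest (0.442451); scaling to 100 gives 3.05 : 29.27 : 93.70 : 100.00.

3.05 : 29.27 : 93.70 : 100.00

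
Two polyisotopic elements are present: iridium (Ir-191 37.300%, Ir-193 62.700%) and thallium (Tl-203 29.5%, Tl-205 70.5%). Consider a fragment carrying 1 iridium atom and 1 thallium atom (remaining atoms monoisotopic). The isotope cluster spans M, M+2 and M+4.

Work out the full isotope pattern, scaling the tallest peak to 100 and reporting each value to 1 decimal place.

Iridium pattern (n=1): 0.3730 : 0.6270
Thallium pattern (n=1): 0.2950 : 0.7050
Convolve the two distributions (both contribute in 2-u steps):
  M: 0.3730×0.2950 = 0.110035
  M+2: 0.3730×0.7050 + 0.6270×0.2950 = 0.447930
  M+4: 0.6270×0.7050 = 0.442035
Scale to base peak (0.447930) = 100: 24.6 : 100.0 : 98.7

24.6 : 100.0 : 98.7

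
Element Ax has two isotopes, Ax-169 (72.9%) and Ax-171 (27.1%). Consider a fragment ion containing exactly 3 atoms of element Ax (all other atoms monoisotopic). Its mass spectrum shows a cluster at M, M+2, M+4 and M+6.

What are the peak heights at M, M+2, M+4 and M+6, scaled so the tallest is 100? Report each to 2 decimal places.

Expanding (0.729 + 0.271)^3:
P(M) = 0.729^3 = 0.387420
P(M+2) = 3 × 0.729^2 × 0.271^1 = 0.432062
P(M+4) = 3 × 0.729^1 × 0.271^2 = 0.160615
P(M+6) = 0.271^3 = 0.019903
The M+2 peak is largest (0.432062); scaling to 100 gives 89.67 : 100.00 : 37.17 : 4.61.

89.67 : 100.00 : 37.17 : 4.61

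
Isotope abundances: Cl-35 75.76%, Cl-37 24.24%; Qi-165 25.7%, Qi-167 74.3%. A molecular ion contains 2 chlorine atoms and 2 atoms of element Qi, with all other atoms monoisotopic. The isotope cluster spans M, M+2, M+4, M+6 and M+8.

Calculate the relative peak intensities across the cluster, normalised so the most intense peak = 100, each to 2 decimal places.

8.22 : 52.81 : 100.00 : 48.85 : 7.04

Chlorine pattern (n=2): 0.57395776 : 0.36728448 : 0.05875776
Element Qi pattern (n=2): 0.066049 : 0.381902 : 0.552049
Convolve the two distributions (both contribute in 2-u steps):
  M: 0.57395776×0.066049 = 0.037909
  M+2: 0.57395776×0.381902 + 0.36728448×0.066049 = 0.243454
  M+4: 0.57395776×0.552049 + 0.36728448×0.381902 + 0.05875776×0.066049 = 0.461000
  M+6: 0.36728448×0.552049 + 0.05875776×0.381902 = 0.225199
  M+8: 0.05875776×0.552049 = 0.032437
Scale to base peak (0.461000) = 100: 8.22 : 52.81 : 100.00 : 48.85 : 7.04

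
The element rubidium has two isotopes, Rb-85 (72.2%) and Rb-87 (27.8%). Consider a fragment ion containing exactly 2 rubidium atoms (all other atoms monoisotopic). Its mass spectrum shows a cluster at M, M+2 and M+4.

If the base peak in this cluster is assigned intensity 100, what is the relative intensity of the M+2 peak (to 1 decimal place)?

(0.722 + 0.278)^2 gives M 0.5213, M+2 0.4014, M+4 0.0773; the largest is M.
P(M) = C(2,0) × 0.722^2 × 0.278^0 = 1 × 0.521284 × 1.0000 = 0.521284 (base)
P(M+2) = C(2,1) × 0.722^1 × 0.278^1 = 2 × 0.7220 × 0.2780 = 0.401432
Relative intensity = 0.401432 / 0.521284 × 100 = 77.0

77.0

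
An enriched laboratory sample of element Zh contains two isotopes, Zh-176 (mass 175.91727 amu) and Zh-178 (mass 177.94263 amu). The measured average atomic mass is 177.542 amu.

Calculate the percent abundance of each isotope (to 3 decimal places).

Zh-176: 19.781%, Zh-178: 80.219%

Writing the weighted mean with unknown fraction x of Zh-176:
175.91727·x + 177.94263·(1 − x) = 177.542
(175.91727 − 177.94263)·x = 177.542 − 177.94263
x = -0.40063 / -2.02536 = 0.19781 → 19.781% Zh-176, 80.219% Zh-178.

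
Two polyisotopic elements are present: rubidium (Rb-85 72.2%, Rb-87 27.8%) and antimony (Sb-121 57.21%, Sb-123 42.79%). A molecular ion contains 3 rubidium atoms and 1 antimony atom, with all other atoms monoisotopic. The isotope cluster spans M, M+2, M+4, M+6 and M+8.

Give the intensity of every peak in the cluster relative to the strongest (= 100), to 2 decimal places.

52.55 : 100.00 : 68.77 : 20.48 : 2.24

Rubidium pattern (n=3): 0.37636705 : 0.43475086 : 0.16739714 : 0.02148495
Antimony pattern (n=1): 0.5721 : 0.4279
Convolve the two distributions (both contribute in 2-u steps):
  M: 0.37636705×0.5721 = 0.215320
  M+2: 0.37636705×0.4279 + 0.43475086×0.5721 = 0.409768
  M+4: 0.43475086×0.4279 + 0.16739714×0.5721 = 0.281798
  M+6: 0.16739714×0.4279 + 0.02148495×0.5721 = 0.083921
  M+8: 0.02148495×0.4279 = 0.009193
Scale to base peak (0.409768) = 100: 52.55 : 100.00 : 68.77 : 20.48 : 2.24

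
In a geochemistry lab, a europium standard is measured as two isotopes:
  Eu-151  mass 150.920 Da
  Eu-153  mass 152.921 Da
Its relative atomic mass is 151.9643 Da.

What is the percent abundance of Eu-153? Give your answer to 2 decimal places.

Writing the weighted mean with unknown fraction x of Eu-151:
150.920·x + 152.921·(1 − x) = 151.9643
(150.920 − 152.921)·x = 151.9643 − 152.921
x = -0.9567 / -2.001 = 0.47811 → 47.81% Eu-151, 52.19% Eu-153.

52.19%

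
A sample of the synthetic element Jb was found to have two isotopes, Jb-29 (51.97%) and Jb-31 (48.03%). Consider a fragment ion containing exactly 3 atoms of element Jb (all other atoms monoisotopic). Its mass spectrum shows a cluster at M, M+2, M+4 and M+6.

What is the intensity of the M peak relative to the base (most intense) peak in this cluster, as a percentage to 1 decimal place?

36.1%

Term probabilities: M 0.1404, M+2 0.3892, M+4 0.3597, M+6 0.1108. Base peak = M+2.
P(M+2) = C(3,1) × 0.5197^2 × 0.4803^1 = 3 × 0.27008809 × 0.4803 = 0.389170 (base)
P(M) = C(3,0) × 0.5197^3 × 0.4803^0 = 1 × 0.14036478 × 1.0000 = 0.140365
Relative intensity = 0.140365 / 0.389170 × 100 = 36.1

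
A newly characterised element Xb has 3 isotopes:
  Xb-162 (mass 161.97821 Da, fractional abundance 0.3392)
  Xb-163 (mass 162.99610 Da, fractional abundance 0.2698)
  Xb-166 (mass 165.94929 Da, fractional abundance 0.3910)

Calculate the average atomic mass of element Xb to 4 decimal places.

163.8055 Da

Weight each isotope mass by its fractional abundance: 0.3392 × 161.97821 + 0.2698 × 162.99610 + 0.3910 × 165.94929
= 54.943009 + 43.976348 + 64.886172 = 163.805529 Da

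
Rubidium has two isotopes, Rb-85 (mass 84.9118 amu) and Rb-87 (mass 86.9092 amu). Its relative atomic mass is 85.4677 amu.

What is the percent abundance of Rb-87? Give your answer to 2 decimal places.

27.83%

Writing the weighted mean with unknown fraction x of Rb-85:
84.9118·x + 86.9092·(1 − x) = 85.4677
(84.9118 − 86.9092)·x = 85.4677 − 86.9092
x = -1.4415 / -1.9974 = 0.72169 → 72.17% Rb-85, 27.83% Rb-87.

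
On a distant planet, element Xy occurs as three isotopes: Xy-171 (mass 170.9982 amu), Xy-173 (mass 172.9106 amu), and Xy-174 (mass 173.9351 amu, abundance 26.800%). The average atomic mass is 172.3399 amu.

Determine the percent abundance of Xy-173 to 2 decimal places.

The remaining 73.200% is split between Xy-171 (fraction x) and Xy-173 (fraction 0.73200 − x).
Substituting: 170.9982x + 172.9106(0.73200 − x) = 125.7252932
(170.9982 − 172.9106)x = -0.845266  ⇒  x = 0.44199, y = 0.29001
Xy-171: 44.20%, Xy-173: 29.00%.

29.00%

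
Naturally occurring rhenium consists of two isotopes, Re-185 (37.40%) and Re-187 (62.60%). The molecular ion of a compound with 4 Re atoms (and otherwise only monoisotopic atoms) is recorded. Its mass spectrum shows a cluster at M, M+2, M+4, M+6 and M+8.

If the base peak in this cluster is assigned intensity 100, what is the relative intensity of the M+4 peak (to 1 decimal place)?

(0.3740 + 0.6260)^4 gives M 0.0196, M+2 0.1310, M+4 0.3289, M+6 0.3670, M+8 0.1536; the largest is M+6.
P(M+6) = C(4,3) × 0.3740^1 × 0.6260^3 = 4 × 0.3740 × 0.24531438 = 0.366990 (base)
P(M+4) = C(4,2) × 0.3740^2 × 0.6260^2 = 6 × 0.139876 × 0.391876 = 0.328884
Relative intensity = 0.328884 / 0.366990 × 100 = 89.6

89.6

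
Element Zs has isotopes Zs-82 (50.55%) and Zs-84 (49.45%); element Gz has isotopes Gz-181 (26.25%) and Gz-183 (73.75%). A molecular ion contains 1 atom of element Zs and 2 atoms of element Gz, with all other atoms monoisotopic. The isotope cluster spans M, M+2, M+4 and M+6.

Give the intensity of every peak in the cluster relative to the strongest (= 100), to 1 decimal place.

7.5 : 49.3 : 100.0 : 57.7

Element Zs pattern (n=1): 0.5055 : 0.4945
Element Gz pattern (n=2): 0.06890625 : 0.3871875 : 0.54390625
Convolve the two distributions (both contribute in 2-u steps):
  M: 0.5055×0.06890625 = 0.034832
  M+2: 0.5055×0.3871875 + 0.4945×0.06890625 = 0.229797
  M+4: 0.5055×0.54390625 + 0.4945×0.3871875 = 0.466409
  M+6: 0.4945×0.54390625 = 0.268962
Scale to base peak (0.466409) = 100: 7.5 : 49.3 : 100.0 : 57.7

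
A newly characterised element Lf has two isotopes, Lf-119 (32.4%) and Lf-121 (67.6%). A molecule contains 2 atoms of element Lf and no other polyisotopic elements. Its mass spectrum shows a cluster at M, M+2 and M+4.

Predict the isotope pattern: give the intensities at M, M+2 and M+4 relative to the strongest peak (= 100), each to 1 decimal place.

Expanding (0.324 + 0.676)^2:
P(M) = 0.324^2 = 0.104976
P(M+2) = 2 × 0.324^1 × 0.676^1 = 0.438048
P(M+4) = 0.676^2 = 0.456976
The M+4 peak is largest (0.456976); scaling to 100 gives 23.0 : 95.9 : 100.0.

23.0 : 95.9 : 100.0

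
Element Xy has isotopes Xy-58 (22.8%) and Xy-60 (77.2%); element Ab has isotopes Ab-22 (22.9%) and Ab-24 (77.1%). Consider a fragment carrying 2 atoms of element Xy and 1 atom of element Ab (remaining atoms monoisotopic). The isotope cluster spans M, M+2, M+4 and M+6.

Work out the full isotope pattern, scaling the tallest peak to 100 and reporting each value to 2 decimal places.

Element Xy pattern (n=2): 0.051984 : 0.352032 : 0.595984
Element Ab pattern (n=1): 0.2290 : 0.7710
Convolve the two distributions (both contribute in 2-u steps):
  M: 0.051984×0.2290 = 0.011904
  M+2: 0.051984×0.7710 + 0.352032×0.2290 = 0.120695
  M+4: 0.352032×0.7710 + 0.595984×0.2290 = 0.407897
  M+6: 0.595984×0.7710 = 0.459504
Scale to base peak (0.459504) = 100: 2.59 : 26.27 : 88.77 : 100.00

2.59 : 26.27 : 88.77 : 100.00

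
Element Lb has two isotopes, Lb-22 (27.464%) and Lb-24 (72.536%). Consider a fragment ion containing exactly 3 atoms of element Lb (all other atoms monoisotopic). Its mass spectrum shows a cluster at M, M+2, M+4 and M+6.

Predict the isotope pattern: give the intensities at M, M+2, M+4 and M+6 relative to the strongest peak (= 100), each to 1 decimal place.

Each Lb atom is independently Lb-22 (p = 0.27464) or Lb-24 (q = 0.72536); the cluster is the binomial expansion (p + q)^3.
P(M) = 0.27464^3 = 0.020715
P(M+2) = 3 × 0.27464^2 × 0.72536^1 = 0.164135
P(M+4) = 3 × 0.27464^1 × 0.72536^2 = 0.433503
P(M+6) = 0.72536^3 = 0.381646
The M+4 peak is largest (0.433503); scaling to 100 gives 4.8 : 37.9 : 100.0 : 88.0.

4.8 : 37.9 : 100.0 : 88.0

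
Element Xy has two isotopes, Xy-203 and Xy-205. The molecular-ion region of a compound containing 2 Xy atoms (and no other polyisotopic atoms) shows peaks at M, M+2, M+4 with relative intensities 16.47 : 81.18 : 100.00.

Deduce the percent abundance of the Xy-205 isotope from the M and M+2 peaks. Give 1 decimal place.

If p is the fraction of Xy that is Xy-203, then I(M+2)/I(M) = [C(2,1)·p^1·(1−p)] / p^2 = 2·(1−p)/p = 81.18/16.47 = 4.9290
(1−p)/p = 4.9290/2 = 2.4645  ⇒  p = 1/(1 + 2.4645) = 0.2886
Xy-203: 28.9%, Xy-205: 71.1%.

71.1%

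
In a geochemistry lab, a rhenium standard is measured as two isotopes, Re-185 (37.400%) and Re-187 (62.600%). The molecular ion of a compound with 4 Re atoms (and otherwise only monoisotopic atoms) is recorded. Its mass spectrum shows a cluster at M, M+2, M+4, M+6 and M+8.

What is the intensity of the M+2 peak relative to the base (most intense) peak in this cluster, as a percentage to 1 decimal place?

Binomial terms of (0.37400 + 0.62600)^4: M 0.0196, M+2 0.1310, M+4 0.3289, M+6 0.3670, M+8 0.1536 → M+6 is the base peak.
P(M+6) = C(4,3) × 0.37400^1 × 0.62600^3 = 4 × 0.3740 × 0.24531438 = 0.366990 (base)
P(M+2) = C(4,1) × 0.37400^3 × 0.62600^1 = 4 × 0.05231362 × 0.6260 = 0.130993
Relative intensity = 0.130993 / 0.366990 × 100 = 35.7

35.7%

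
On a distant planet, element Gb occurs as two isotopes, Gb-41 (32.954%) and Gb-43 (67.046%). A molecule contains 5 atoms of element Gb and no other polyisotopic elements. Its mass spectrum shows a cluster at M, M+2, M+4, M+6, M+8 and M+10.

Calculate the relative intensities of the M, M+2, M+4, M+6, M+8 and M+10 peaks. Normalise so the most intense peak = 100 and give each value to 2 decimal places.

Expanding (0.32954 + 0.67046)^5:
P(M) = 0.32954^5 = 0.003886
P(M+2) = 5 × 0.32954^4 × 0.67046^1 = 0.039534
P(M+4) = 10 × 0.32954^3 × 0.67046^2 = 0.160868
P(M+6) = 10 × 0.32954^2 × 0.67046^3 = 0.327292
P(M+8) = 5 × 0.32954^1 × 0.67046^4 = 0.332943
P(M+10) = 0.67046^5 = 0.135477
The M+8 peak is largest (0.332943); scaling to 100 gives 1.17 : 11.87 : 48.32 : 98.30 : 100.00 : 40.69.

1.17 : 11.87 : 48.32 : 98.30 : 100.00 : 40.69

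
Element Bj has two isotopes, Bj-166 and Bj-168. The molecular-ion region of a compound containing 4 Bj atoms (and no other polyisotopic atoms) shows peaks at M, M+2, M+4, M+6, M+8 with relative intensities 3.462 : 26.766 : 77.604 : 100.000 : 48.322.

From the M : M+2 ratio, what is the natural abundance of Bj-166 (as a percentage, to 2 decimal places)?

Let p = fractional abundance of Bj-166. I(M+2)/I(M) = [C(4,1)·p^3·(1−p)] / p^4 = 4·(1−p)/p = 26.766/3.462 = 7.7314
(1−p)/p = 7.7314/4 = 1.9328  ⇒  p = 1/(1 + 1.9328) = 0.3410
Bj-166: 34.10%, Bj-168: 65.90%.

34.10%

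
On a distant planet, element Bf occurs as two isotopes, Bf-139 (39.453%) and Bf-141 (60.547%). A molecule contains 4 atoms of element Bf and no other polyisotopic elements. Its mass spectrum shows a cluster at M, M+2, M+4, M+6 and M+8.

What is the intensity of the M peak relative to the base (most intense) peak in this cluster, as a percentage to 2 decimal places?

Term probabilities: M 0.0242, M+2 0.1487, M+4 0.3424, M+6 0.3503, M+8 0.1344. Base peak = M+6.
P(M+6) = C(4,3) × 0.39453^1 × 0.60547^3 = 4 × 0.39453 × 0.22196162 = 0.350282 (base)
P(M) = C(4,0) × 0.39453^4 × 0.60547^0 = 1 × 0.02422814 × 1.0000 = 0.024228
Relative intensity = 0.024228 / 0.350282 × 100 = 6.92

6.92%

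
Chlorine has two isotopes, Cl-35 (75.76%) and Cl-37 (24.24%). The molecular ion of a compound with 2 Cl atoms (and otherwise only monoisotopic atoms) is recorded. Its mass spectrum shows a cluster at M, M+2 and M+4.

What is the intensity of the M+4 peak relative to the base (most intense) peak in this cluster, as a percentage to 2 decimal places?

Binomial terms of (0.7576 + 0.2424)^2: M 0.5740, M+2 0.3673, M+4 0.0588 → M is the base peak.
P(M) = C(2,0) × 0.7576^2 × 0.2424^0 = 1 × 0.57395776 × 1.0000 = 0.573958 (base)
P(M+4) = C(2,2) × 0.7576^0 × 0.2424^2 = 1 × 1.0000 × 0.05875776 = 0.058758
Relative intensity = 0.058758 / 0.573958 × 100 = 10.24

10.24%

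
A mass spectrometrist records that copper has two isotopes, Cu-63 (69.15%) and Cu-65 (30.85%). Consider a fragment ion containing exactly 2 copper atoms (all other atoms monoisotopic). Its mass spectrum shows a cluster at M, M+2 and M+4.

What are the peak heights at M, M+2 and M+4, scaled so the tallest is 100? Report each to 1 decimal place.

100.0 : 89.2 : 19.9

The 2 Cu atoms are independent, so intensities follow the terms of (0.6915 + 0.3085)^2.
P(M) = 0.6915^2 = 0.478172
P(M+2) = 2 × 0.6915^1 × 0.3085^1 = 0.426656
P(M+4) = 0.3085^2 = 0.095172
The M peak is largest (0.478172); scaling to 100 gives 100.0 : 89.2 : 19.9.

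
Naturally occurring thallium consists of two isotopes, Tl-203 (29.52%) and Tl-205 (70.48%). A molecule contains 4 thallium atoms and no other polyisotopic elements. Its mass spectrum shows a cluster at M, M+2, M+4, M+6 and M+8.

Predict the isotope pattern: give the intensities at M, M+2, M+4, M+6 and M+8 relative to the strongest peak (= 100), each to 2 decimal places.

Each Tl atom is independently Tl-203 (p = 0.2952) or Tl-205 (q = 0.7048); the cluster is the binomial expansion (p + q)^4.
P(M) = 0.2952^4 = 0.007594
P(M+2) = 4 × 0.2952^3 × 0.7048^1 = 0.072523
P(M+4) = 6 × 0.2952^2 × 0.7048^2 = 0.259726
P(M+6) = 4 × 0.2952^1 × 0.7048^3 = 0.413403
P(M+8) = 0.7048^4 = 0.246754
The M+6 peak is largest (0.413403); scaling to 100 gives 1.84 : 17.54 : 62.83 : 100.00 : 59.69.

1.84 : 17.54 : 62.83 : 100.00 : 59.69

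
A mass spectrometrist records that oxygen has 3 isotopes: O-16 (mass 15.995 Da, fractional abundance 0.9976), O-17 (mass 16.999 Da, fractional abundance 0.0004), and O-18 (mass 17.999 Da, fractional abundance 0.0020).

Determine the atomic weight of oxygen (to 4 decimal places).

15.9994 Da

Average mass = Σ (abundance × isotope mass) = 0.9976 × 15.995 + 0.0004 × 16.999 + 0.0020 × 17.999
= 15.95661 + 0.00680 + 0.03600 = 15.99941 Da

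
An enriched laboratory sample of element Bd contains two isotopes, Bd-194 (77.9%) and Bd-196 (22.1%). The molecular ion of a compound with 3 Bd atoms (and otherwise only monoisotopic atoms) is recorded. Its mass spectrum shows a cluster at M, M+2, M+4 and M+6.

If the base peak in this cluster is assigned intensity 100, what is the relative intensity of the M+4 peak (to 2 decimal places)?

Term probabilities: M 0.4727, M+2 0.4023, M+4 0.1141, M+6 0.0108. Base peak = M.
P(M) = C(3,0) × 0.779^3 × 0.221^0 = 1 × 0.47272914 × 1.0000 = 0.472729 (base)
P(M+4) = C(3,2) × 0.779^1 × 0.221^2 = 3 × 0.7790 × 0.048841 = 0.114141
Relative intensity = 0.114141 / 0.472729 × 100 = 24.15

24.15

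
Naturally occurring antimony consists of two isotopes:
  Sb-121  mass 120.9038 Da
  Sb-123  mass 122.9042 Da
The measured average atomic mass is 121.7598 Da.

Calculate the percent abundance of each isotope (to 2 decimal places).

With x = fraction of Sb-121 (so Sb-123 is 1 − x):
120.9038·x + 122.9042·(1 − x) = 121.7598
(120.9038 − 122.9042)·x = 121.7598 − 122.9042
x = -1.1444 / -2.0004 = 0.57209 → 57.21% Sb-121, 42.79% Sb-123.

Sb-121: 57.21%, Sb-123: 42.79%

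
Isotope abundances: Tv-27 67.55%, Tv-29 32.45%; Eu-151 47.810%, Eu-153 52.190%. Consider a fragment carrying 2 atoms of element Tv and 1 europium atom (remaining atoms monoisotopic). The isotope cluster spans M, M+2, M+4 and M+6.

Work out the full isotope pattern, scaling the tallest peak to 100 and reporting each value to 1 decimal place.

48.7 : 100.0 : 62.3 : 12.3

Element Tv pattern (n=2): 0.45630025 : 0.4383995 : 0.10530025
Europium pattern (n=1): 0.4781 : 0.5219
Convolve the two distributions (both contribute in 2-u steps):
  M: 0.45630025×0.4781 = 0.218157
  M+2: 0.45630025×0.5219 + 0.4383995×0.4781 = 0.447742
  M+4: 0.4383995×0.5219 + 0.10530025×0.4781 = 0.279145
  M+6: 0.10530025×0.5219 = 0.054956
Scale to base peak (0.447742) = 100: 48.7 : 100.0 : 62.3 : 12.3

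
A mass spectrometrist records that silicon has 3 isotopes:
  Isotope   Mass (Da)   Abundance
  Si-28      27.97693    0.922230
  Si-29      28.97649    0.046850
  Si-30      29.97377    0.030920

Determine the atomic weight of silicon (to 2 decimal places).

28.09 Da

Average mass = Σ (abundance × isotope mass) = 0.922230 × 27.97693 + 0.046850 × 28.97649 + 0.030920 × 29.97377
= 25.801164 + 1.357549 + 0.926789 = 28.085502 Da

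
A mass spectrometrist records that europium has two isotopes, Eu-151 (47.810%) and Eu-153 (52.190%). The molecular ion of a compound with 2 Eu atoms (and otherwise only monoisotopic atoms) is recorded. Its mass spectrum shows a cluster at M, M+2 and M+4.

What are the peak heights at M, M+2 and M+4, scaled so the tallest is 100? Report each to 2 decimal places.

Expanding (0.47810 + 0.52190)^2:
P(M) = 0.47810^2 = 0.228580
P(M+2) = 2 × 0.47810^1 × 0.52190^1 = 0.499041
P(M+4) = 0.52190^2 = 0.272380
The M+2 peak is largest (0.499041); scaling to 100 gives 45.80 : 100.00 : 54.58.

45.80 : 100.00 : 54.58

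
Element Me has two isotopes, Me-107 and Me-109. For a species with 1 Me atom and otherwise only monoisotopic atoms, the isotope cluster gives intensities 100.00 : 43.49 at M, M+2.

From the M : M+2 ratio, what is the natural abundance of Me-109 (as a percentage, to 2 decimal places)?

Write p for the Me-107 fraction. I(M+2)/I(M) = [C(1,1)·p^0·(1−p)] / p^1 = 1·(1−p)/p = 43.49/100.00 = 0.4349
(1−p)/p = 0.4349/1 = 0.4349  ⇒  p = 1/(1 + 0.4349) = 0.6969
Me-107: 69.69%, Me-109: 30.31%.

30.31%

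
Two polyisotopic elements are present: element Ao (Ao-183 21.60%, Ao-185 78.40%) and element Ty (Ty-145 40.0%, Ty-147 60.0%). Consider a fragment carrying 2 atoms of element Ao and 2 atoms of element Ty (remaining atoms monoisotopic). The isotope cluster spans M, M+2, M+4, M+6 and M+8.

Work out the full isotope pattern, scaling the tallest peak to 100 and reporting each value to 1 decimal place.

Element Ao pattern (n=2): 0.046656 : 0.338688 : 0.614656
Element Ty pattern (n=2): 0.1600 : 0.4800 : 0.3600
Convolve the two distributions (both contribute in 2-u steps):
  M: 0.046656×0.1600 = 0.007465
  M+2: 0.046656×0.4800 + 0.338688×0.1600 = 0.076585
  M+4: 0.046656×0.3600 + 0.338688×0.4800 + 0.614656×0.1600 = 0.277711
  M+6: 0.338688×0.3600 + 0.614656×0.4800 = 0.416963
  M+8: 0.614656×0.3600 = 0.221276
Scale to base peak (0.416963) = 100: 1.8 : 18.4 : 66.6 : 100.0 : 53.1

1.8 : 18.4 : 66.6 : 100.0 : 53.1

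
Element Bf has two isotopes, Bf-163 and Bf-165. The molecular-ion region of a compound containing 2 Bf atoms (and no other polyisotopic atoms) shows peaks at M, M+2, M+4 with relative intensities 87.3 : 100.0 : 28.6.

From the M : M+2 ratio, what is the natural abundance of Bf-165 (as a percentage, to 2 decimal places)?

36.42%

Let p = fractional abundance of Bf-163. I(M+2)/I(M) = [C(2,1)·p^1·(1−p)] / p^2 = 2·(1−p)/p = 100.0/87.3 = 1.1455
(1−p)/p = 1.1455/2 = 0.5727  ⇒  p = 1/(1 + 0.5727) = 0.6358
Bf-163: 63.58%, Bf-165: 36.42%.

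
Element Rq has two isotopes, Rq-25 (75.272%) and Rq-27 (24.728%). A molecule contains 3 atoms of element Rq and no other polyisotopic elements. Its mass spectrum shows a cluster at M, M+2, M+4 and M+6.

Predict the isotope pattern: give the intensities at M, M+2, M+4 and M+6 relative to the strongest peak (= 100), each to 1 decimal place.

100.0 : 98.6 : 32.4 : 3.5

The 3 Rq atoms are independent, so intensities follow the terms of (0.75272 + 0.24728)^3.
P(M) = 0.75272^3 = 0.426482
P(M+2) = 3 × 0.75272^2 × 0.24728^1 = 0.420317
P(M+4) = 3 × 0.75272^1 × 0.24728^2 = 0.138081
P(M+6) = 0.24728^3 = 0.015121
The M peak is largest (0.426482); scaling to 100 gives 100.0 : 98.6 : 32.4 : 3.5.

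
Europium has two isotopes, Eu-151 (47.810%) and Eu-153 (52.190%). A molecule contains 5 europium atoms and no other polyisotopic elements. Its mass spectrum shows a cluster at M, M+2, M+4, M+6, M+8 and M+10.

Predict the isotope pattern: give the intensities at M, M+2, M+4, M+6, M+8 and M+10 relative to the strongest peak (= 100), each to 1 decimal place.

The 5 Eu atoms are independent, so intensities follow the terms of (0.47810 + 0.52190)^5.
P(M) = 0.47810^5 = 0.024980
P(M+2) = 5 × 0.47810^4 × 0.52190^1 = 0.136343
P(M+4) = 10 × 0.47810^3 × 0.52190^2 = 0.297667
P(M+6) = 10 × 0.47810^2 × 0.52190^3 = 0.324937
P(M+8) = 5 × 0.47810^1 × 0.52190^4 = 0.177353
P(M+10) = 0.52190^5 = 0.038720
The M+6 peak is largest (0.324937); scaling to 100 gives 7.7 : 42.0 : 91.6 : 100.0 : 54.6 : 11.9.

7.7 : 42.0 : 91.6 : 100.0 : 54.6 : 11.9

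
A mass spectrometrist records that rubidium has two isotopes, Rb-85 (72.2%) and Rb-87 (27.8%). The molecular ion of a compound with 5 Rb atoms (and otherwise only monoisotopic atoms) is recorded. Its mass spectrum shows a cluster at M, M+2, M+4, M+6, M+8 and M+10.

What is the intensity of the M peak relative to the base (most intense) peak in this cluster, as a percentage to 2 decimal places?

Term probabilities: M 0.1962, M+2 0.3777, M+4 0.2909, M+6 0.1120, M+8 0.0216, M+10 0.0017. Base peak = M+2.
P(M+2) = C(5,1) × 0.722^4 × 0.278^1 = 5 × 0.27173701 × 0.2780 = 0.377714 (base)
P(M) = C(5,0) × 0.722^5 × 0.278^0 = 1 × 0.19619412 × 1.0000 = 0.196194
Relative intensity = 0.196194 / 0.377714 × 100 = 51.94

51.94%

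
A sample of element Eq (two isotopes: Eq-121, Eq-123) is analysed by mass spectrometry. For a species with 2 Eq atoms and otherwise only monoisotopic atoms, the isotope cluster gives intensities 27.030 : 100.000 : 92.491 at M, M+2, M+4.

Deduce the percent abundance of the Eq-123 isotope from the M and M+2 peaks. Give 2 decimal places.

Let p = fractional abundance of Eq-121. I(M+2)/I(M) = [C(2,1)·p^1·(1−p)] / p^2 = 2·(1−p)/p = 100.000/27.030 = 3.6996
(1−p)/p = 3.6996/2 = 1.8498  ⇒  p = 1/(1 + 1.8498) = 0.3509
Eq-121: 35.09%, Eq-123: 64.91%.

64.91%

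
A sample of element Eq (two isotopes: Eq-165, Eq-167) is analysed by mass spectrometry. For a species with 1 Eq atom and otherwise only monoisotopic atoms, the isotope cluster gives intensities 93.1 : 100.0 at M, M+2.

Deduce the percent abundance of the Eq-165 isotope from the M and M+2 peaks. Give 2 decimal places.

48.21%

Write p for the Eq-165 fraction. I(M+2)/I(M) = [C(1,1)·p^0·(1−p)] / p^1 = 1·(1−p)/p = 100.0/93.1 = 1.0741
(1−p)/p = 1.0741/1 = 1.0741  ⇒  p = 1/(1 + 1.0741) = 0.4821
Eq-165: 48.21%, Eq-167: 51.79%.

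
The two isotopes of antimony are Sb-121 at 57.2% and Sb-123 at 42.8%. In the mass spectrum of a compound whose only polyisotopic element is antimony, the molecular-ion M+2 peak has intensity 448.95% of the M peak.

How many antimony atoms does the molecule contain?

6

With n Sb atoms, P(M+2)/P(M) = C(n,1)·p^(n−1)q / p^n = n·q/p = n · 0.428/0.572.
n = 4.4895 × 0.572/0.428 = 6.00 ≈ 6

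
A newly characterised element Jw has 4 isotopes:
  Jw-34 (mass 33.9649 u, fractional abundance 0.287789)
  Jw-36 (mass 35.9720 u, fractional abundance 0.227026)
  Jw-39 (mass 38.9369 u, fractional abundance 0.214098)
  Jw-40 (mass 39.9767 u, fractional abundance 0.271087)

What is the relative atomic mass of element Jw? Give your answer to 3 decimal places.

Weight each isotope mass by its fractional abundance: 0.287789 × 33.9649 + 0.227026 × 35.9720 + 0.214098 × 38.9369 + 0.271087 × 39.9767
= 9.77472 + 8.16658 + 8.33631 + 10.83716 = 37.11477 u

37.115 u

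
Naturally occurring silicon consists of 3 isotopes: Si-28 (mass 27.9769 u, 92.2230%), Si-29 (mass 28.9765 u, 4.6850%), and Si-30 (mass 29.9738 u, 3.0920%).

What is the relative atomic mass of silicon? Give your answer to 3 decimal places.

28.085 u

Average mass = Σ (abundance × isotope mass) = 0.922230 × 27.9769 + 0.046850 × 28.9765 + 0.030920 × 29.9738
= 25.80114 + 1.35755 + 0.92679 = 28.08548 u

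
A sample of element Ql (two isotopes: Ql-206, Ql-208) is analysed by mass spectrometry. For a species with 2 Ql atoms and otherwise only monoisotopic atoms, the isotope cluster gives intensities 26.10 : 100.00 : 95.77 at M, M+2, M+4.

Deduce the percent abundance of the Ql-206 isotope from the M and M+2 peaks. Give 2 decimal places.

Write p for the Ql-206 fraction. I(M+2)/I(M) = [C(2,1)·p^1·(1−p)] / p^2 = 2·(1−p)/p = 100.00/26.10 = 3.8314
(1−p)/p = 3.8314/2 = 1.9157  ⇒  p = 1/(1 + 1.9157) = 0.3430
Ql-206: 34.30%, Ql-208: 65.70%.

34.30%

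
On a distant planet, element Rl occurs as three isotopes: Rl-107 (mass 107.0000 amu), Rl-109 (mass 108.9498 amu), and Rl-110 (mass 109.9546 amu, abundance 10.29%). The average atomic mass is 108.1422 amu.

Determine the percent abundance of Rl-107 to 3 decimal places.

46.722%

Let x and y be the fractions of Rl-107 and Rl-109. Then x + y = 1 − 0.1029 = 0.8971 and 107.0000x + 108.9498y = 108.1422 − 0.1029×109.9546 = 96.82787166.
Substituting: 107.0000x + 108.9498(0.8971 − x) = 96.82787166
(107.0000 − 108.9498)x = -0.91099392  ⇒  x = 0.46722, y = 0.42988
Rl-107: 46.722%, Rl-109: 42.988%.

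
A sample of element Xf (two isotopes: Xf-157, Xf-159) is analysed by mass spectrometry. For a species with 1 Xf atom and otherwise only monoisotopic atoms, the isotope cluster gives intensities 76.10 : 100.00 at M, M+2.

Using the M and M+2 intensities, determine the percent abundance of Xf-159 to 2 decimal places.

56.79%

If p is the fraction of Xf that is Xf-157, then I(M+2)/I(M) = [C(1,1)·p^0·(1−p)] / p^1 = 1·(1−p)/p = 100.00/76.10 = 1.3141
(1−p)/p = 1.3141/1 = 1.3141  ⇒  p = 1/(1 + 1.3141) = 0.4321
Xf-157: 43.21%, Xf-159: 56.79%.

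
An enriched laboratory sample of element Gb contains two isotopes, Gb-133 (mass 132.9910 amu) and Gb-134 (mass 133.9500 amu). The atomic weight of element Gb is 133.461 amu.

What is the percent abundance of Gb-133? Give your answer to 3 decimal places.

With x = fraction of Gb-133 (so Gb-134 is 1 − x):
132.9910·x + 133.9500·(1 − x) = 133.461
(132.9910 − 133.9500)·x = 133.461 − 133.9500
x = -0.4890 / -0.9590 = 0.50991 → 50.991% Gb-133, 49.009% Gb-134.

50.991%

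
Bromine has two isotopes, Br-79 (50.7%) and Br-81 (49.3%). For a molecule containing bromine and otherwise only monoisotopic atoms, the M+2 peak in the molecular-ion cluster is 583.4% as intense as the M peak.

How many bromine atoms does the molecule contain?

6

With n Br atoms, P(M+2)/P(M) = C(n,1)·p^(n−1)q / p^n = n·q/p = n · 0.493/0.507.
n = 5.834 × 0.507/0.493 = 6.00 ≈ 6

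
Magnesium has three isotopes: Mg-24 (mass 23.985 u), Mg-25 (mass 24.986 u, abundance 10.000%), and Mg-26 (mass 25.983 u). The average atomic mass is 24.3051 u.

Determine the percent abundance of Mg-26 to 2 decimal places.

11.01%

Let x and y be the fractions of Mg-24 and Mg-26. Then x + y = 1 − 0.10000 = 0.90000 and 23.985x + 25.983y = 24.3051 − 0.10000×24.986 = 21.8065.
Substituting: 23.985x + 25.983(0.90000 − x) = 21.8065
(23.985 − 25.983)x = -1.5782  ⇒  x = 0.78989, y = 0.11011
Mg-24: 78.99%, Mg-26: 11.01%.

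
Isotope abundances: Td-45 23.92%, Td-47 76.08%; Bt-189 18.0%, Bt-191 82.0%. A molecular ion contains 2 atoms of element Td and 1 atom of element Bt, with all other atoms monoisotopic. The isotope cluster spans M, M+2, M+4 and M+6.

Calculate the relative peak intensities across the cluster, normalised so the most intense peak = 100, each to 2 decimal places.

2.17 : 23.69 : 84.83 : 100.00

Element Td pattern (n=2): 0.05721664 : 0.36396672 : 0.57881664
Element Bt pattern (n=1): 0.1800 : 0.8200
Convolve the two distributions (both contribute in 2-u steps):
  M: 0.05721664×0.1800 = 0.010299
  M+2: 0.05721664×0.8200 + 0.36396672×0.1800 = 0.112432
  M+4: 0.36396672×0.8200 + 0.57881664×0.1800 = 0.402640
  M+6: 0.57881664×0.8200 = 0.474630
Scale to base peak (0.474630) = 100: 2.17 : 23.69 : 84.83 : 100.00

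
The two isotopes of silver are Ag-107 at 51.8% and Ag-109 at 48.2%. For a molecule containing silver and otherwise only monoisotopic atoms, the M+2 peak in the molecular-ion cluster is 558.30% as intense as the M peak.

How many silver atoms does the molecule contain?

6

For n independent Ag atoms, I(M+2)/I(M) = n · (abundance Ag-109) / (abundance Ag-107) = n · 0.482/0.518.
n = 5.5830 × 0.518/0.482 = 6.00 ≈ 6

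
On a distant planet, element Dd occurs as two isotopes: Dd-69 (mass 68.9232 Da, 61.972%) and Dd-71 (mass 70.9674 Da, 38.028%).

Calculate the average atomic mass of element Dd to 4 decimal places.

Ar = Σ fᵢ·mᵢ = 0.61972 × 68.9232 + 0.38028 × 70.9674
= 42.71309 + 26.98748 = 69.70057 Da

69.7006 Da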